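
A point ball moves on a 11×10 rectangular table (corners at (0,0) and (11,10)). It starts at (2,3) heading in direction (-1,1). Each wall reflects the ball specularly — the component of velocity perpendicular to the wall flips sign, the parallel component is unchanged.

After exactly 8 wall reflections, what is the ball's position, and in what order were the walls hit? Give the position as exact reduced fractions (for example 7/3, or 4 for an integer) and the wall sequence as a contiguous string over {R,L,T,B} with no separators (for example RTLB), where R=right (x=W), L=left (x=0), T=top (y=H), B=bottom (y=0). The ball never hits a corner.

Final position: (9,0)
Wall sequence: LTRBLTRB

1. t=2 → L at (0,5); v=(1,1)
2. t=5 → T at (5,10); v=(1,-1)
3. t=6 → R at (11,4); v=(-1,-1)
4. t=4 → B at (7,0); v=(-1,1)
5. t=7 → L at (0,7); v=(1,1)
6. t=3 → T at (3,10); v=(1,-1)
7. t=8 → R at (11,2); v=(-1,-1)
8. t=2 → B at (9,0); v=(-1,1)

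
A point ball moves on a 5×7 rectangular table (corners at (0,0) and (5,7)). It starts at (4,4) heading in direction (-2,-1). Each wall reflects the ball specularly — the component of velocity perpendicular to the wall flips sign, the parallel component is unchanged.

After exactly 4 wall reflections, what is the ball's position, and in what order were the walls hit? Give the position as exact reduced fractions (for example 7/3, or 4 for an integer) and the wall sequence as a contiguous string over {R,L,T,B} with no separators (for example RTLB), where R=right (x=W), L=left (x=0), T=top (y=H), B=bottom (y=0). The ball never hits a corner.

1. t=2 → L at (0,2); v=(2,-1)
2. t=2 → B at (4,0); v=(2,1)
3. t=1/2 → R at (5,1/2); v=(-2,1)
4. t=5/2 → L at (0,3); v=(2,1)

Final position: (0,3)
Wall sequence: LBRL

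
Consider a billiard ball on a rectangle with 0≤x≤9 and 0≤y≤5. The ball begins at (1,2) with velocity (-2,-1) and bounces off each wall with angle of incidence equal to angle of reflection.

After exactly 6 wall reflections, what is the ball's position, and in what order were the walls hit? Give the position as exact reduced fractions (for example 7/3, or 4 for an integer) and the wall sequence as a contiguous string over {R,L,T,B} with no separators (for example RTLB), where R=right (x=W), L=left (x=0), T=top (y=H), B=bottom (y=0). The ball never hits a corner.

Final position: (5,0)
Wall sequence: LBRTLB

1. t=1/2 → L at (0,3/2); v=(2,-1)
2. t=3/2 → B at (3,0); v=(2,1)
3. t=3 → R at (9,3); v=(-2,1)
4. t=2 → T at (5,5); v=(-2,-1)
5. t=5/2 → L at (0,5/2); v=(2,-1)
6. t=5/2 → B at (5,0); v=(2,1)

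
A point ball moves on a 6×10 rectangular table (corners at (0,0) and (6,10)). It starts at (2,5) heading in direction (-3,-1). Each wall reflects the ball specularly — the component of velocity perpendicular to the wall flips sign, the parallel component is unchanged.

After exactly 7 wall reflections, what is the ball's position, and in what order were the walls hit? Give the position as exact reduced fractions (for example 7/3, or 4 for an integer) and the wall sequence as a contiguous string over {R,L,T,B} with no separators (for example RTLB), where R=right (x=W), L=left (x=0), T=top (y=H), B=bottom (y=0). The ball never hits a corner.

1. t=2/3 → L at (0,13/3); v=(3,-1)
2. t=2 → R at (6,7/3); v=(-3,-1)
3. t=2 → L at (0,1/3); v=(3,-1)
4. t=1/3 → B at (1,0); v=(3,1)
5. t=5/3 → R at (6,5/3); v=(-3,1)
6. t=2 → L at (0,11/3); v=(3,1)
7. t=2 → R at (6,17/3); v=(-3,1)

Final position: (6,17/3)
Wall sequence: LRLBRLR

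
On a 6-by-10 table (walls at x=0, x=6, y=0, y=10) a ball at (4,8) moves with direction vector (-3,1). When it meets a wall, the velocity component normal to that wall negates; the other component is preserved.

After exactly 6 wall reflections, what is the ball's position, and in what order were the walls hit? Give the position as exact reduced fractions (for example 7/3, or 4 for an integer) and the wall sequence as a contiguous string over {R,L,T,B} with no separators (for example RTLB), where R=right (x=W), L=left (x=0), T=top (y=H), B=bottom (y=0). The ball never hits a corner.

1. t=4/3 → L at (0,28/3); v=(3,1)
2. t=2/3 → T at (2,10); v=(3,-1)
3. t=4/3 → R at (6,26/3); v=(-3,-1)
4. t=2 → L at (0,20/3); v=(3,-1)
5. t=2 → R at (6,14/3); v=(-3,-1)
6. t=2 → L at (0,8/3); v=(3,-1)

Final position: (0,8/3)
Wall sequence: LTRLRL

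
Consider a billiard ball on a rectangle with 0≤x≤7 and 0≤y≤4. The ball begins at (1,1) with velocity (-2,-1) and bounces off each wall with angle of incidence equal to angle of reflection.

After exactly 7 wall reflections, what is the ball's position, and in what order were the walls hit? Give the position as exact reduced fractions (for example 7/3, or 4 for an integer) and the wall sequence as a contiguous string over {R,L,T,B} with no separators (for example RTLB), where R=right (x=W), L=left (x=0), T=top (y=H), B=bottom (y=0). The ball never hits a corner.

Final position: (7,2)
Wall sequence: LBRTLBR

1. t=1/2 → L at (0,1/2); v=(2,-1)
2. t=1/2 → B at (1,0); v=(2,1)
3. t=3 → R at (7,3); v=(-2,1)
4. t=1 → T at (5,4); v=(-2,-1)
5. t=5/2 → L at (0,3/2); v=(2,-1)
6. t=3/2 → B at (3,0); v=(2,1)
7. t=2 → R at (7,2); v=(-2,1)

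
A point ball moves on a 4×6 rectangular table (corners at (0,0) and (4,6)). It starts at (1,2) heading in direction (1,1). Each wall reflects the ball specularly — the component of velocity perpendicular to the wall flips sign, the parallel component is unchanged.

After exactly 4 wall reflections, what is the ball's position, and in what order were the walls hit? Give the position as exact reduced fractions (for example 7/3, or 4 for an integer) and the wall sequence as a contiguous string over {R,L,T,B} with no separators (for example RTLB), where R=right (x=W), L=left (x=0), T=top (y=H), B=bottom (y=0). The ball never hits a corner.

Final position: (3,0)
Wall sequence: RTLB

1. t=3 → R at (4,5); v=(-1,1)
2. t=1 → T at (3,6); v=(-1,-1)
3. t=3 → L at (0,3); v=(1,-1)
4. t=3 → B at (3,0); v=(1,1)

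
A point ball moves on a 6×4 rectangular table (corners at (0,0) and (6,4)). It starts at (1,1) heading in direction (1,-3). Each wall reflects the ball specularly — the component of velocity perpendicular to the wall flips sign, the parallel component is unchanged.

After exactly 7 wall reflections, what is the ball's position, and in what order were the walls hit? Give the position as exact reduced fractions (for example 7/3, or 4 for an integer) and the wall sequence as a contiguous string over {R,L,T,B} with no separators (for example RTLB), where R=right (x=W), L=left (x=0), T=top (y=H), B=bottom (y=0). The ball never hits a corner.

1. t=1/3 → B at (4/3,0); v=(1,3)
2. t=4/3 → T at (8/3,4); v=(1,-3)
3. t=4/3 → B at (4,0); v=(1,3)
4. t=4/3 → T at (16/3,4); v=(1,-3)
5. t=2/3 → R at (6,2); v=(-1,-3)
6. t=2/3 → B at (16/3,0); v=(-1,3)
7. t=4/3 → T at (4,4); v=(-1,-3)

Final position: (4,4)
Wall sequence: BTBTRBT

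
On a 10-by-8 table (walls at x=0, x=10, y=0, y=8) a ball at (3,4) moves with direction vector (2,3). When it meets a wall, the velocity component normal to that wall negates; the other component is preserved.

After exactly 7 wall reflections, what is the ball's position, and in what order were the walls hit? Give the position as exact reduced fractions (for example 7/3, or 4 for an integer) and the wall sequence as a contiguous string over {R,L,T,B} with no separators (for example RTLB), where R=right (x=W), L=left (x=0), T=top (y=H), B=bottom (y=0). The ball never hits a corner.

1. t=4/3 → T at (17/3,8); v=(2,-3)
2. t=13/6 → R at (10,3/2); v=(-2,-3)
3. t=1/2 → B at (9,0); v=(-2,3)
4. t=8/3 → T at (11/3,8); v=(-2,-3)
5. t=11/6 → L at (0,5/2); v=(2,-3)
6. t=5/6 → B at (5/3,0); v=(2,3)
7. t=8/3 → T at (7,8); v=(2,-3)

Final position: (7,8)
Wall sequence: TRBTLBT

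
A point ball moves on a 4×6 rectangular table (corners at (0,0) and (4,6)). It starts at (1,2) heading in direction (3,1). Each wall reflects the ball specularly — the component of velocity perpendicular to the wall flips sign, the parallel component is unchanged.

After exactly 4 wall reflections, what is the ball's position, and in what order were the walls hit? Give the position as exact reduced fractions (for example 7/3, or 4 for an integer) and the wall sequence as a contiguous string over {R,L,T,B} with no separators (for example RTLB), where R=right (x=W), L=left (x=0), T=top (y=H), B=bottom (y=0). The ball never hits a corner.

1. t=1 → R at (4,3); v=(-3,1)
2. t=4/3 → L at (0,13/3); v=(3,1)
3. t=4/3 → R at (4,17/3); v=(-3,1)
4. t=1/3 → T at (3,6); v=(-3,-1)

Final position: (3,6)
Wall sequence: RLRT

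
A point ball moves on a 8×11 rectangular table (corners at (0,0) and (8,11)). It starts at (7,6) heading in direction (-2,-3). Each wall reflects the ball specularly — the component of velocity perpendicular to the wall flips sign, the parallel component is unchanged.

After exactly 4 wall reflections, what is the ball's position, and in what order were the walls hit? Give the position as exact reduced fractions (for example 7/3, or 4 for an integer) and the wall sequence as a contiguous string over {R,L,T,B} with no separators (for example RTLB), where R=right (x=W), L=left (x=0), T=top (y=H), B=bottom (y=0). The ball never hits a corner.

Final position: (8,11/2)
Wall sequence: BLTR

1. t=2 → B at (3,0); v=(-2,3)
2. t=3/2 → L at (0,9/2); v=(2,3)
3. t=13/6 → T at (13/3,11); v=(2,-3)
4. t=11/6 → R at (8,11/2); v=(-2,-3)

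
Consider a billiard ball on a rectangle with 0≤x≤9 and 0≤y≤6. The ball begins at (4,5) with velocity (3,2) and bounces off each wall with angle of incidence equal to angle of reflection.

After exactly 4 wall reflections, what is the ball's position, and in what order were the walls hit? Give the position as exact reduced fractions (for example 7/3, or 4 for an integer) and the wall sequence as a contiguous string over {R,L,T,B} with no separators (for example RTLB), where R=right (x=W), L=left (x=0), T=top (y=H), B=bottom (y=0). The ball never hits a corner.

Final position: (0,7/3)
Wall sequence: TRBL

1. t=1/2 → T at (11/2,6); v=(3,-2)
2. t=7/6 → R at (9,11/3); v=(-3,-2)
3. t=11/6 → B at (7/2,0); v=(-3,2)
4. t=7/6 → L at (0,7/3); v=(3,2)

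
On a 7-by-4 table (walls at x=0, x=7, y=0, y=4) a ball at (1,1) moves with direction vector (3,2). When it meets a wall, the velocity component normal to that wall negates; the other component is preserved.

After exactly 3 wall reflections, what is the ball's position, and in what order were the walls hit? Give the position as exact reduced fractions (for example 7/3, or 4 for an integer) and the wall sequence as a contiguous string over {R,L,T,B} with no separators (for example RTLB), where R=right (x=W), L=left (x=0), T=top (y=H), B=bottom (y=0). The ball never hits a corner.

1. t=3/2 → T at (11/2,4); v=(3,-2)
2. t=1/2 → R at (7,3); v=(-3,-2)
3. t=3/2 → B at (5/2,0); v=(-3,2)

Final position: (5/2,0)
Wall sequence: TRB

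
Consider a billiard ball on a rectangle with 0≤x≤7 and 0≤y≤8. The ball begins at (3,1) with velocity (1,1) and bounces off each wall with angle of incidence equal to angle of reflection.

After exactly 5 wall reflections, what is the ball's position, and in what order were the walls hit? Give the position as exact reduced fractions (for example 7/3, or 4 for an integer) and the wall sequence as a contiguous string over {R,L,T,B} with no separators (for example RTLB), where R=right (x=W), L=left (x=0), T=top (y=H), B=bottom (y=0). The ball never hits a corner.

1. t=4 → R at (7,5); v=(-1,1)
2. t=3 → T at (4,8); v=(-1,-1)
3. t=4 → L at (0,4); v=(1,-1)
4. t=4 → B at (4,0); v=(1,1)
5. t=3 → R at (7,3); v=(-1,1)

Final position: (7,3)
Wall sequence: RTLBR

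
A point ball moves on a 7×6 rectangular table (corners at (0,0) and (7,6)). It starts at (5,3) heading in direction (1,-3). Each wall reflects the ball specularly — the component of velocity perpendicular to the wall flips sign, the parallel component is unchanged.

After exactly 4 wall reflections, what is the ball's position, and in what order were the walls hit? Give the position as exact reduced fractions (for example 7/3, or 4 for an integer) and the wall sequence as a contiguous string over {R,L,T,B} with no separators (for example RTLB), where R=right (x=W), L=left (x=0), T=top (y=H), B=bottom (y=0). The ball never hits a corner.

1. t=1 → B at (6,0); v=(1,3)
2. t=1 → R at (7,3); v=(-1,3)
3. t=1 → T at (6,6); v=(-1,-3)
4. t=2 → B at (4,0); v=(-1,3)

Final position: (4,0)
Wall sequence: BRTB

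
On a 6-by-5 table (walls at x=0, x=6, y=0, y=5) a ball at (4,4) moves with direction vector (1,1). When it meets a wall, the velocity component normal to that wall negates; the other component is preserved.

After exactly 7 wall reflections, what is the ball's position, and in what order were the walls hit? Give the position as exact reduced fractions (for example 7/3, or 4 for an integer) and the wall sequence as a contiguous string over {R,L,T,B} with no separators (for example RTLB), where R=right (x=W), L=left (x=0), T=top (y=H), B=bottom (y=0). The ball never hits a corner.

Final position: (4,0)
Wall sequence: TRBLTRB

1. t=1 → T at (5,5); v=(1,-1)
2. t=1 → R at (6,4); v=(-1,-1)
3. t=4 → B at (2,0); v=(-1,1)
4. t=2 → L at (0,2); v=(1,1)
5. t=3 → T at (3,5); v=(1,-1)
6. t=3 → R at (6,2); v=(-1,-1)
7. t=2 → B at (4,0); v=(-1,1)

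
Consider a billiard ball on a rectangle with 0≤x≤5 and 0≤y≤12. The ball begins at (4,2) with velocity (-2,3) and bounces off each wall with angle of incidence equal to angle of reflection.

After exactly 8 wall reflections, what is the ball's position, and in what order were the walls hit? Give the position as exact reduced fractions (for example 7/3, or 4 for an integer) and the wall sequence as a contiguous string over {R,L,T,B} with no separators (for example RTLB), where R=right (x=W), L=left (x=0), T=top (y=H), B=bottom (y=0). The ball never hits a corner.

Final position: (0,10)
Wall sequence: LTRLBRTL

1. t=2 → L at (0,8); v=(2,3)
2. t=4/3 → T at (8/3,12); v=(2,-3)
3. t=7/6 → R at (5,17/2); v=(-2,-3)
4. t=5/2 → L at (0,1); v=(2,-3)
5. t=1/3 → B at (2/3,0); v=(2,3)
6. t=13/6 → R at (5,13/2); v=(-2,3)
7. t=11/6 → T at (4/3,12); v=(-2,-3)
8. t=2/3 → L at (0,10); v=(2,-3)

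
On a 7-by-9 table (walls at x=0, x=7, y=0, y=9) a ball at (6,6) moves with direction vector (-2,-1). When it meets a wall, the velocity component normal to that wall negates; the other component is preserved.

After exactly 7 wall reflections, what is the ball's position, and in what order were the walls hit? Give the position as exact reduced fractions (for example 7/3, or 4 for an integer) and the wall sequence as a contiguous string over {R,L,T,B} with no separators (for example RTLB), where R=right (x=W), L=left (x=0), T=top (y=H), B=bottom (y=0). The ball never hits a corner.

1. t=3 → L at (0,3); v=(2,-1)
2. t=3 → B at (6,0); v=(2,1)
3. t=1/2 → R at (7,1/2); v=(-2,1)
4. t=7/2 → L at (0,4); v=(2,1)
5. t=7/2 → R at (7,15/2); v=(-2,1)
6. t=3/2 → T at (4,9); v=(-2,-1)
7. t=2 → L at (0,7); v=(2,-1)

Final position: (0,7)
Wall sequence: LBRLRTL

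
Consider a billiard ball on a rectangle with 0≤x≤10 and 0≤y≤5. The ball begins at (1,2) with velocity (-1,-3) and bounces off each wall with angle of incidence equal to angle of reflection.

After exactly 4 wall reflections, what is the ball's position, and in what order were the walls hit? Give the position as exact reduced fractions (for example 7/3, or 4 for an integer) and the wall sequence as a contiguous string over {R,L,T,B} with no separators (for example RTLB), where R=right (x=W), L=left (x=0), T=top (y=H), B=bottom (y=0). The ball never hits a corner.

1. t=2/3 → B at (1/3,0); v=(-1,3)
2. t=1/3 → L at (0,1); v=(1,3)
3. t=4/3 → T at (4/3,5); v=(1,-3)
4. t=5/3 → B at (3,0); v=(1,3)

Final position: (3,0)
Wall sequence: BLTB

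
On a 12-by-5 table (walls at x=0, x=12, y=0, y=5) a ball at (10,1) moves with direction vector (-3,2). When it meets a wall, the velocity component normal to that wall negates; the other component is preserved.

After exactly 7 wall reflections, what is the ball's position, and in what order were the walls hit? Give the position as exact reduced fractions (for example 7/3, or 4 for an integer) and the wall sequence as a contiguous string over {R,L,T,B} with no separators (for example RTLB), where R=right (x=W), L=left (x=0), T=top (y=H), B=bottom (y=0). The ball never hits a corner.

1. t=2 → T at (4,5); v=(-3,-2)
2. t=4/3 → L at (0,7/3); v=(3,-2)
3. t=7/6 → B at (7/2,0); v=(3,2)
4. t=5/2 → T at (11,5); v=(3,-2)
5. t=1/3 → R at (12,13/3); v=(-3,-2)
6. t=13/6 → B at (11/2,0); v=(-3,2)
7. t=11/6 → L at (0,11/3); v=(3,2)

Final position: (0,11/3)
Wall sequence: TLBTRBL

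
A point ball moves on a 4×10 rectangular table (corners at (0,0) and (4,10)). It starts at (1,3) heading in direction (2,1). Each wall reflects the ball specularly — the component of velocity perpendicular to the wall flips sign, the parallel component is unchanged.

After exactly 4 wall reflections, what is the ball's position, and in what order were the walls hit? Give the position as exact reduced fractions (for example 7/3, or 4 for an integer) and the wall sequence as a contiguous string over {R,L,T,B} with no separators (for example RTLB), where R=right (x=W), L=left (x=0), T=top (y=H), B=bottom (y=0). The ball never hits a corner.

Final position: (1,10)
Wall sequence: RLRT

1. t=3/2 → R at (4,9/2); v=(-2,1)
2. t=2 → L at (0,13/2); v=(2,1)
3. t=2 → R at (4,17/2); v=(-2,1)
4. t=3/2 → T at (1,10); v=(-2,-1)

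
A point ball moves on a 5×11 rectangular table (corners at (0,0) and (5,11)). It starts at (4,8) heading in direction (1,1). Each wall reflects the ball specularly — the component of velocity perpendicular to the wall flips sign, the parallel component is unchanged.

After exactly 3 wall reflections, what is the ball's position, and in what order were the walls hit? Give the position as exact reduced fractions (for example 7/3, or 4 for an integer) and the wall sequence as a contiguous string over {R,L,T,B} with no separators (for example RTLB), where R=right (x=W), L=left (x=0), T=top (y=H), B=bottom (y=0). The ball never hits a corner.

1. t=1 → R at (5,9); v=(-1,1)
2. t=2 → T at (3,11); v=(-1,-1)
3. t=3 → L at (0,8); v=(1,-1)

Final position: (0,8)
Wall sequence: RTL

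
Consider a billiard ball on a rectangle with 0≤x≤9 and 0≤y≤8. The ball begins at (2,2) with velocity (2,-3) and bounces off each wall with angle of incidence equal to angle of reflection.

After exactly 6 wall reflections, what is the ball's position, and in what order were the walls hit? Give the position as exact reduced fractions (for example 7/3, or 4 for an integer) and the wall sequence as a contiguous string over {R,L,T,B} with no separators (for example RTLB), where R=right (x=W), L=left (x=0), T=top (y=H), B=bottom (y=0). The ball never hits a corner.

1. t=2/3 → B at (10/3,0); v=(2,3)
2. t=8/3 → T at (26/3,8); v=(2,-3)
3. t=1/6 → R at (9,15/2); v=(-2,-3)
4. t=5/2 → B at (4,0); v=(-2,3)
5. t=2 → L at (0,6); v=(2,3)
6. t=2/3 → T at (4/3,8); v=(2,-3)

Final position: (4/3,8)
Wall sequence: BTRBLT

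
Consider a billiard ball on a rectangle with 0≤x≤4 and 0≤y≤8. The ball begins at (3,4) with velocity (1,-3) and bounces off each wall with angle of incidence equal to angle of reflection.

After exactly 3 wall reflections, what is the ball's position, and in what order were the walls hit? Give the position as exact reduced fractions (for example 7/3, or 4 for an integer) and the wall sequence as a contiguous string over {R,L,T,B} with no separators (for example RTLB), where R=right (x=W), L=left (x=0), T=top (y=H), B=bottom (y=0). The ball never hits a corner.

Final position: (1,8)
Wall sequence: RBT

1. t=1 → R at (4,1); v=(-1,-3)
2. t=1/3 → B at (11/3,0); v=(-1,3)
3. t=8/3 → T at (1,8); v=(-1,-3)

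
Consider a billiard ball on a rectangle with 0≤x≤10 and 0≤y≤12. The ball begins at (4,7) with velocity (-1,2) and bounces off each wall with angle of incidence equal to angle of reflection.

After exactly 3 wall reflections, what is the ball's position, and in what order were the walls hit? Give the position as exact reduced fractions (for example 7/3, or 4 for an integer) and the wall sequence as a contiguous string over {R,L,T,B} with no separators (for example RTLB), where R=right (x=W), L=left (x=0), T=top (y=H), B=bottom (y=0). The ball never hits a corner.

Final position: (9/2,0)
Wall sequence: TLB

1. t=5/2 → T at (3/2,12); v=(-1,-2)
2. t=3/2 → L at (0,9); v=(1,-2)
3. t=9/2 → B at (9/2,0); v=(1,2)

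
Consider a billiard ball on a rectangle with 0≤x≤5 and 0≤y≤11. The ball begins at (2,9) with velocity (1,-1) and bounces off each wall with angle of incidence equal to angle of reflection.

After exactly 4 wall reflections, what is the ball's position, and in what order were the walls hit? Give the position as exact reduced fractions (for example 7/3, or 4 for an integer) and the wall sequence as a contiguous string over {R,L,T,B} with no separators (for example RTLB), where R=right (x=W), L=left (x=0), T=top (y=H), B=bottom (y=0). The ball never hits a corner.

Final position: (5,4)
Wall sequence: RLBR

1. t=3 → R at (5,6); v=(-1,-1)
2. t=5 → L at (0,1); v=(1,-1)
3. t=1 → B at (1,0); v=(1,1)
4. t=4 → R at (5,4); v=(-1,1)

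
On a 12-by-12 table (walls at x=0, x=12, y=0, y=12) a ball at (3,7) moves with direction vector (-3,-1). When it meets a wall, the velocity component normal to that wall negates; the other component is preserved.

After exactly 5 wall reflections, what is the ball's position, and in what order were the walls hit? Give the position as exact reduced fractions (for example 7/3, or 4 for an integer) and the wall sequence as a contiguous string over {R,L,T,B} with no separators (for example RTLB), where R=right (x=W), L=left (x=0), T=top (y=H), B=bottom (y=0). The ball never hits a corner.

Final position: (12,6)
Wall sequence: LRBLR

1. t=1 → L at (0,6); v=(3,-1)
2. t=4 → R at (12,2); v=(-3,-1)
3. t=2 → B at (6,0); v=(-3,1)
4. t=2 → L at (0,2); v=(3,1)
5. t=4 → R at (12,6); v=(-3,1)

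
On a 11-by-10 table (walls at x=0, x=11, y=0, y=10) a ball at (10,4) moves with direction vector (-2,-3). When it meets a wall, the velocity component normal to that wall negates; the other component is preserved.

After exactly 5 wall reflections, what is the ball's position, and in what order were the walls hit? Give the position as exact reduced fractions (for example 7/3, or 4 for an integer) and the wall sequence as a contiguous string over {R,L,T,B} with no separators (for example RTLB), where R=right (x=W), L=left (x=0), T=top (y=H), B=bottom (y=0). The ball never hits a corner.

1. t=4/3 → B at (22/3,0); v=(-2,3)
2. t=10/3 → T at (2/3,10); v=(-2,-3)
3. t=1/3 → L at (0,9); v=(2,-3)
4. t=3 → B at (6,0); v=(2,3)
5. t=5/2 → R at (11,15/2); v=(-2,3)

Final position: (11,15/2)
Wall sequence: BTLBR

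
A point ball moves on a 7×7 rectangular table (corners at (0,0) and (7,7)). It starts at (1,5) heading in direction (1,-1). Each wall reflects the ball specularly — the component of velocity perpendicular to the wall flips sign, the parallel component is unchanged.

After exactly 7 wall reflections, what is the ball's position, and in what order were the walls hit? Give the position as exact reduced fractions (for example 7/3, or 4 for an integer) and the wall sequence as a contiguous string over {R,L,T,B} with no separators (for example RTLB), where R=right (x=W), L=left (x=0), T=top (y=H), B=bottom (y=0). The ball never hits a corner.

Final position: (1,7)
Wall sequence: BRTLBRT

1. t=5 → B at (6,0); v=(1,1)
2. t=1 → R at (7,1); v=(-1,1)
3. t=6 → T at (1,7); v=(-1,-1)
4. t=1 → L at (0,6); v=(1,-1)
5. t=6 → B at (6,0); v=(1,1)
6. t=1 → R at (7,1); v=(-1,1)
7. t=6 → T at (1,7); v=(-1,-1)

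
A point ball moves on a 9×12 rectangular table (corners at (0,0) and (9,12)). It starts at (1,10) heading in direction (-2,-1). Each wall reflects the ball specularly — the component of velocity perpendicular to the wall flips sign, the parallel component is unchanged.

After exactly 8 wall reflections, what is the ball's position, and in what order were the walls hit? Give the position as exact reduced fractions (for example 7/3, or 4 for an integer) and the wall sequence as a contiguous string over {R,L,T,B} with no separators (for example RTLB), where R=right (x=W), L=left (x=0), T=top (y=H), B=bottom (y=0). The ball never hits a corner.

1. t=1/2 → L at (0,19/2); v=(2,-1)
2. t=9/2 → R at (9,5); v=(-2,-1)
3. t=9/2 → L at (0,1/2); v=(2,-1)
4. t=1/2 → B at (1,0); v=(2,1)
5. t=4 → R at (9,4); v=(-2,1)
6. t=9/2 → L at (0,17/2); v=(2,1)
7. t=7/2 → T at (7,12); v=(2,-1)
8. t=1 → R at (9,11); v=(-2,-1)

Final position: (9,11)
Wall sequence: LRLBRLTR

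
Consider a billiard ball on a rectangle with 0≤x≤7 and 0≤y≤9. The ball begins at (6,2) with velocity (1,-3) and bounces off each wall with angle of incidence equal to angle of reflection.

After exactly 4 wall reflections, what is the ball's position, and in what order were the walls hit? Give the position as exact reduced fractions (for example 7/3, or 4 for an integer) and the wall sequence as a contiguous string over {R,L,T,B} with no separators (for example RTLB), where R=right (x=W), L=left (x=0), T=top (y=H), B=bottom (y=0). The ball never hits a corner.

Final position: (4/3,0)
Wall sequence: BRTB

1. t=2/3 → B at (20/3,0); v=(1,3)
2. t=1/3 → R at (7,1); v=(-1,3)
3. t=8/3 → T at (13/3,9); v=(-1,-3)
4. t=3 → B at (4/3,0); v=(-1,3)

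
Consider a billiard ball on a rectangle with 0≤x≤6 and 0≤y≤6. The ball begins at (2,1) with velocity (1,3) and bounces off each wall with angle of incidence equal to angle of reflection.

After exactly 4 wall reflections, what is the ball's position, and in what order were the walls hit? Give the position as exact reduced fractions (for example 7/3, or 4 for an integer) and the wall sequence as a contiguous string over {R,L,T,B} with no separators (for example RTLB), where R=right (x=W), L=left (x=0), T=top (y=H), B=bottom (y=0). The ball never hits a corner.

Final position: (13/3,6)
Wall sequence: TBRT

1. t=5/3 → T at (11/3,6); v=(1,-3)
2. t=2 → B at (17/3,0); v=(1,3)
3. t=1/3 → R at (6,1); v=(-1,3)
4. t=5/3 → T at (13/3,6); v=(-1,-3)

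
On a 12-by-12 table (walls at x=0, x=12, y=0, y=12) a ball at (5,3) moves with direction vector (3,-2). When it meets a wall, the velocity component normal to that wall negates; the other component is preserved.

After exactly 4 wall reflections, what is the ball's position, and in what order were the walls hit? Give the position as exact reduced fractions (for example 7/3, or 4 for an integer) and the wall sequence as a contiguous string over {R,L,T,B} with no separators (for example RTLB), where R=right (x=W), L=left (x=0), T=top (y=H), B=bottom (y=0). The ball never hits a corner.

1. t=3/2 → B at (19/2,0); v=(3,2)
2. t=5/6 → R at (12,5/3); v=(-3,2)
3. t=4 → L at (0,29/3); v=(3,2)
4. t=7/6 → T at (7/2,12); v=(3,-2)

Final position: (7/2,12)
Wall sequence: BRLT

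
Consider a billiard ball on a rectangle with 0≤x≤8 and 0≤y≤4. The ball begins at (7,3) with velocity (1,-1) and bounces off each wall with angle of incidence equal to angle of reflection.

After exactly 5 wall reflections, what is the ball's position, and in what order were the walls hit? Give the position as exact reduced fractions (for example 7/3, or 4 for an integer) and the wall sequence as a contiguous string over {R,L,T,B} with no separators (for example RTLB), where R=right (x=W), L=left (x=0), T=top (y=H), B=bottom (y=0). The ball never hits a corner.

1. t=1 → R at (8,2); v=(-1,-1)
2. t=2 → B at (6,0); v=(-1,1)
3. t=4 → T at (2,4); v=(-1,-1)
4. t=2 → L at (0,2); v=(1,-1)
5. t=2 → B at (2,0); v=(1,1)

Final position: (2,0)
Wall sequence: RBTLB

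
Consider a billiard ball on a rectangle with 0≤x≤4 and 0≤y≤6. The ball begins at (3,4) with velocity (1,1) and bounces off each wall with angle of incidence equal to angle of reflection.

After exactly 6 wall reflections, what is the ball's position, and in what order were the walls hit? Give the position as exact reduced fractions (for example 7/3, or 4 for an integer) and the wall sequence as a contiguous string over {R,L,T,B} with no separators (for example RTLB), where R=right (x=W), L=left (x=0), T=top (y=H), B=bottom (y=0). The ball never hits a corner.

1. t=1 → R at (4,5); v=(-1,1)
2. t=1 → T at (3,6); v=(-1,-1)
3. t=3 → L at (0,3); v=(1,-1)
4. t=3 → B at (3,0); v=(1,1)
5. t=1 → R at (4,1); v=(-1,1)
6. t=4 → L at (0,5); v=(1,1)

Final position: (0,5)
Wall sequence: RTLBRL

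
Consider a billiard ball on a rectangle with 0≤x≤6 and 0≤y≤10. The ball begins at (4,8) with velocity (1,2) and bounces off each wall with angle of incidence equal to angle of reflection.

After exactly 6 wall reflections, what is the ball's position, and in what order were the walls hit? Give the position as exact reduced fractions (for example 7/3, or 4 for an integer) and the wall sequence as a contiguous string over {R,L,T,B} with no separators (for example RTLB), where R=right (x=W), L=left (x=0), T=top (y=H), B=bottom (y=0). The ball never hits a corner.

1. t=1 → T at (5,10); v=(1,-2)
2. t=1 → R at (6,8); v=(-1,-2)
3. t=4 → B at (2,0); v=(-1,2)
4. t=2 → L at (0,4); v=(1,2)
5. t=3 → T at (3,10); v=(1,-2)
6. t=3 → R at (6,4); v=(-1,-2)

Final position: (6,4)
Wall sequence: TRBLTR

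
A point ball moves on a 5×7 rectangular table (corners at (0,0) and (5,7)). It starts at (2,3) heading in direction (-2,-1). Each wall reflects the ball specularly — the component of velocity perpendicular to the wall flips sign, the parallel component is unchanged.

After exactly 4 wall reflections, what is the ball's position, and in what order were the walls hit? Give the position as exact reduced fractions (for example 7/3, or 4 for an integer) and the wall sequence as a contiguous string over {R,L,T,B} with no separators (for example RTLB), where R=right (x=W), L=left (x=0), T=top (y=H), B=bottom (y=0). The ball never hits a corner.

1. t=1 → L at (0,2); v=(2,-1)
2. t=2 → B at (4,0); v=(2,1)
3. t=1/2 → R at (5,1/2); v=(-2,1)
4. t=5/2 → L at (0,3); v=(2,1)

Final position: (0,3)
Wall sequence: LBRL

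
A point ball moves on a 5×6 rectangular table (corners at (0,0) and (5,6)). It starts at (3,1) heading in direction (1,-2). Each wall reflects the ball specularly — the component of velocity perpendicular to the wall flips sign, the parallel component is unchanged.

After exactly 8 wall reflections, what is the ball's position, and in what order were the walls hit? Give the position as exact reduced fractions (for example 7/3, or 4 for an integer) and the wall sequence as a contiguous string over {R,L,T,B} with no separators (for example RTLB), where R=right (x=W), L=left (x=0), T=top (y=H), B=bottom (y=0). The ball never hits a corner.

1. t=1/2 → B at (7/2,0); v=(1,2)
2. t=3/2 → R at (5,3); v=(-1,2)
3. t=3/2 → T at (7/2,6); v=(-1,-2)
4. t=3 → B at (1/2,0); v=(-1,2)
5. t=1/2 → L at (0,1); v=(1,2)
6. t=5/2 → T at (5/2,6); v=(1,-2)
7. t=5/2 → R at (5,1); v=(-1,-2)
8. t=1/2 → B at (9/2,0); v=(-1,2)

Final position: (9/2,0)
Wall sequence: BRTBLTRB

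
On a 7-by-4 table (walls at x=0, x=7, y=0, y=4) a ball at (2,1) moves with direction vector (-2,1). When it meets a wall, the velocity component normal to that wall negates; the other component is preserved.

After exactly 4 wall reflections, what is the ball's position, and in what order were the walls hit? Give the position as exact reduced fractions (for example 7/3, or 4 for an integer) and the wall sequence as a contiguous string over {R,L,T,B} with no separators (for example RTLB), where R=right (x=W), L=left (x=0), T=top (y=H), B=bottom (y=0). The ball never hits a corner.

1. t=1 → L at (0,2); v=(2,1)
2. t=2 → T at (4,4); v=(2,-1)
3. t=3/2 → R at (7,5/2); v=(-2,-1)
4. t=5/2 → B at (2,0); v=(-2,1)

Final position: (2,0)
Wall sequence: LTRB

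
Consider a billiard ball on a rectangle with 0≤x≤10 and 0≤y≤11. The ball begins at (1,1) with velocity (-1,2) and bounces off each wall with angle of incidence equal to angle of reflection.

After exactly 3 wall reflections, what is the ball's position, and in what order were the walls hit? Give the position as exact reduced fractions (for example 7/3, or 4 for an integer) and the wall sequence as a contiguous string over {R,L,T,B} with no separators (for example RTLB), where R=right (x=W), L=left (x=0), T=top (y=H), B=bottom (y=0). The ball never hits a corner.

Final position: (19/2,0)
Wall sequence: LTB

1. t=1 → L at (0,3); v=(1,2)
2. t=4 → T at (4,11); v=(1,-2)
3. t=11/2 → B at (19/2,0); v=(1,2)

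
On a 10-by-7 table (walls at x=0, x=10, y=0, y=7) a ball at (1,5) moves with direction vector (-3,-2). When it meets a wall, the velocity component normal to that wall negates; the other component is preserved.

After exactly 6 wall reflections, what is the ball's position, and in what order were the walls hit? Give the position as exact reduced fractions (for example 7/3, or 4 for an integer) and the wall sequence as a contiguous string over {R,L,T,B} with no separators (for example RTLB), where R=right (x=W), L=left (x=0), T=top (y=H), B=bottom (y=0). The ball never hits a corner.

1. t=1/3 → L at (0,13/3); v=(3,-2)
2. t=13/6 → B at (13/2,0); v=(3,2)
3. t=7/6 → R at (10,7/3); v=(-3,2)
4. t=7/3 → T at (3,7); v=(-3,-2)
5. t=1 → L at (0,5); v=(3,-2)
6. t=5/2 → B at (15/2,0); v=(3,2)

Final position: (15/2,0)
Wall sequence: LBRTLB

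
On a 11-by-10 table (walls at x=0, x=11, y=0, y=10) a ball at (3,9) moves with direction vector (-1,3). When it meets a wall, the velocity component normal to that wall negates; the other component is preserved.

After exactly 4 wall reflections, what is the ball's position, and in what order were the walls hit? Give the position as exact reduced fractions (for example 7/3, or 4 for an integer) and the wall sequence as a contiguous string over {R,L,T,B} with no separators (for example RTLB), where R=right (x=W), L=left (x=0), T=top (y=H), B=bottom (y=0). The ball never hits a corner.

1. t=1/3 → T at (8/3,10); v=(-1,-3)
2. t=8/3 → L at (0,2); v=(1,-3)
3. t=2/3 → B at (2/3,0); v=(1,3)
4. t=10/3 → T at (4,10); v=(1,-3)

Final position: (4,10)
Wall sequence: TLBT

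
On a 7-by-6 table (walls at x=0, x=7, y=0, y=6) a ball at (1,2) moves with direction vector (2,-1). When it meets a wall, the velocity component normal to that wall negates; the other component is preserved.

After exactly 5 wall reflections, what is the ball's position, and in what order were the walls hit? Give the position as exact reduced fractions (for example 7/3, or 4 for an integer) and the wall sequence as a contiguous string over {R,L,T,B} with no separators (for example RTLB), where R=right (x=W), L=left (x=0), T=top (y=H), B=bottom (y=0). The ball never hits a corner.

Final position: (7,4)
Wall sequence: BRLTR

1. t=2 → B at (5,0); v=(2,1)
2. t=1 → R at (7,1); v=(-2,1)
3. t=7/2 → L at (0,9/2); v=(2,1)
4. t=3/2 → T at (3,6); v=(2,-1)
5. t=2 → R at (7,4); v=(-2,-1)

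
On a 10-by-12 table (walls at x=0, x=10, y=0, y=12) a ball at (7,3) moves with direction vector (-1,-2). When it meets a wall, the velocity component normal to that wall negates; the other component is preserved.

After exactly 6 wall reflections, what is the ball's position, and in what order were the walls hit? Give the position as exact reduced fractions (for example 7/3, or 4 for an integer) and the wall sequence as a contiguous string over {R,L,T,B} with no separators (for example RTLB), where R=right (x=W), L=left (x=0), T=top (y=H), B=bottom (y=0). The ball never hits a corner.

Final position: (15/2,12)
Wall sequence: BLTBRT

1. t=3/2 → B at (11/2,0); v=(-1,2)
2. t=11/2 → L at (0,11); v=(1,2)
3. t=1/2 → T at (1/2,12); v=(1,-2)
4. t=6 → B at (13/2,0); v=(1,2)
5. t=7/2 → R at (10,7); v=(-1,2)
6. t=5/2 → T at (15/2,12); v=(-1,-2)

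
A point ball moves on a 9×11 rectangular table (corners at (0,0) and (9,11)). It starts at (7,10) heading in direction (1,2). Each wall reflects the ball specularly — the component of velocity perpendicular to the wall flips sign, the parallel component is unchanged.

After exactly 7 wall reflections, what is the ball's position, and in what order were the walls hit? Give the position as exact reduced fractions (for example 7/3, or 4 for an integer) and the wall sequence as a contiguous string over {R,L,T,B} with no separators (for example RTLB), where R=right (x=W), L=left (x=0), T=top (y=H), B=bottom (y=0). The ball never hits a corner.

1. t=1/2 → T at (15/2,11); v=(1,-2)
2. t=3/2 → R at (9,8); v=(-1,-2)
3. t=4 → B at (5,0); v=(-1,2)
4. t=5 → L at (0,10); v=(1,2)
5. t=1/2 → T at (1/2,11); v=(1,-2)
6. t=11/2 → B at (6,0); v=(1,2)
7. t=3 → R at (9,6); v=(-1,2)

Final position: (9,6)
Wall sequence: TRBLTBR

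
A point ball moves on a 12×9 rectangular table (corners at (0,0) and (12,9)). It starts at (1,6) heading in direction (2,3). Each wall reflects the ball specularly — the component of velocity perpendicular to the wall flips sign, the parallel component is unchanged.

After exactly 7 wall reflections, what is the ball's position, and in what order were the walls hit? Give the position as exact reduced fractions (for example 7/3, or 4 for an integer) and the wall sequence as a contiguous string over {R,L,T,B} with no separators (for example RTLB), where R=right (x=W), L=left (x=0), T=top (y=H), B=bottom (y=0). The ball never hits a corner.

1. t=1 → T at (3,9); v=(2,-3)
2. t=3 → B at (9,0); v=(2,3)
3. t=3/2 → R at (12,9/2); v=(-2,3)
4. t=3/2 → T at (9,9); v=(-2,-3)
5. t=3 → B at (3,0); v=(-2,3)
6. t=3/2 → L at (0,9/2); v=(2,3)
7. t=3/2 → T at (3,9); v=(2,-3)

Final position: (3,9)
Wall sequence: TBRTBLT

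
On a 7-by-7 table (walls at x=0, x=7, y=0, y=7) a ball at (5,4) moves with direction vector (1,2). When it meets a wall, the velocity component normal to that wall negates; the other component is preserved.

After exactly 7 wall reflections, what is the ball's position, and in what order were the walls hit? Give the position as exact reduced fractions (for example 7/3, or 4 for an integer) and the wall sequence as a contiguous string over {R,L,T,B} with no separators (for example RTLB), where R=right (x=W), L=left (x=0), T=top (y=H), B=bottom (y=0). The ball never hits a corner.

1. t=3/2 → T at (13/2,7); v=(1,-2)
2. t=1/2 → R at (7,6); v=(-1,-2)
3. t=3 → B at (4,0); v=(-1,2)
4. t=7/2 → T at (1/2,7); v=(-1,-2)
5. t=1/2 → L at (0,6); v=(1,-2)
6. t=3 → B at (3,0); v=(1,2)
7. t=7/2 → T at (13/2,7); v=(1,-2)

Final position: (13/2,7)
Wall sequence: TRBTLBT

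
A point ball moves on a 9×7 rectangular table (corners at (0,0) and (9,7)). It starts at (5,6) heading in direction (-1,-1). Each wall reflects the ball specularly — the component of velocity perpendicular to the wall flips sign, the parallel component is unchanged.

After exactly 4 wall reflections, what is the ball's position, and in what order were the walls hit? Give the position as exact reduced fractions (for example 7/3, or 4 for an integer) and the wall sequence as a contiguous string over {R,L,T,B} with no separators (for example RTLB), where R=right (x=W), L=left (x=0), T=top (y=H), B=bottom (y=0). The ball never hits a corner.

Final position: (9,6)
Wall sequence: LBTR

1. t=5 → L at (0,1); v=(1,-1)
2. t=1 → B at (1,0); v=(1,1)
3. t=7 → T at (8,7); v=(1,-1)
4. t=1 → R at (9,6); v=(-1,-1)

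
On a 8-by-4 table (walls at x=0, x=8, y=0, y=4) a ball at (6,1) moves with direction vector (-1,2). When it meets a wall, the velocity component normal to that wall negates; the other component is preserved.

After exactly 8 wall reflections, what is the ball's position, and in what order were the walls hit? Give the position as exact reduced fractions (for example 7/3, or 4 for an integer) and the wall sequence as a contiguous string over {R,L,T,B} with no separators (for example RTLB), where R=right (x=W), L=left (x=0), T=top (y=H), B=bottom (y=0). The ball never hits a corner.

Final position: (15/2,4)
Wall sequence: TBTLBTBT

1. t=3/2 → T at (9/2,4); v=(-1,-2)
2. t=2 → B at (5/2,0); v=(-1,2)
3. t=2 → T at (1/2,4); v=(-1,-2)
4. t=1/2 → L at (0,3); v=(1,-2)
5. t=3/2 → B at (3/2,0); v=(1,2)
6. t=2 → T at (7/2,4); v=(1,-2)
7. t=2 → B at (11/2,0); v=(1,2)
8. t=2 → T at (15/2,4); v=(1,-2)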